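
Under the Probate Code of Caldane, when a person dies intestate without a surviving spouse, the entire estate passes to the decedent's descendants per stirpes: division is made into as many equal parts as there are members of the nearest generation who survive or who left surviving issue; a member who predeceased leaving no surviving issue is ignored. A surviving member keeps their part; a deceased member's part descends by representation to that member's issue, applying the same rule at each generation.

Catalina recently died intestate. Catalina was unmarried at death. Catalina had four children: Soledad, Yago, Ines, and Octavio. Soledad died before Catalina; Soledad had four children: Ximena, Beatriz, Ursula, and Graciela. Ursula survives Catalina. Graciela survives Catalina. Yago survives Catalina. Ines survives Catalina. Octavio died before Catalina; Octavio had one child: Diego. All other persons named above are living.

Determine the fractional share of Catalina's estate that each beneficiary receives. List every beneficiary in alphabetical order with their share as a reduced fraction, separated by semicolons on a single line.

Beatriz 1/16; Diego 1/4; Graciela 1/16; Ines 1/4; Ursula 1/16; Ximena 1/16; Yago 1/4

There is no surviving spouse, so the entire estate passes to Catalina's descendants per stirpes.
The estate is divided into 4 equal shares of 1/4 among Soledad, Yago, Ines, Octavio.
Soledad predeceased; the 1/4 allotted to Soledad's branch passes to Soledad's issue by representation.
The 1/4 is divided into 4 equal shares of 1/16 among Ximena, Beatriz, Ursula, Graciela.
Ximena is living and takes 1/16.
Beatriz is living and takes 1/16.
Ursula is living and takes 1/16.
Graciela is living and takes 1/16.
Yago is living and takes 1/4.
Ines is living and takes 1/4.
Octavio predeceased; the 1/4 allotted to Octavio's branch passes to Octavio's issue by representation.
Diego is the sole taker at this level and receives the full 1/4.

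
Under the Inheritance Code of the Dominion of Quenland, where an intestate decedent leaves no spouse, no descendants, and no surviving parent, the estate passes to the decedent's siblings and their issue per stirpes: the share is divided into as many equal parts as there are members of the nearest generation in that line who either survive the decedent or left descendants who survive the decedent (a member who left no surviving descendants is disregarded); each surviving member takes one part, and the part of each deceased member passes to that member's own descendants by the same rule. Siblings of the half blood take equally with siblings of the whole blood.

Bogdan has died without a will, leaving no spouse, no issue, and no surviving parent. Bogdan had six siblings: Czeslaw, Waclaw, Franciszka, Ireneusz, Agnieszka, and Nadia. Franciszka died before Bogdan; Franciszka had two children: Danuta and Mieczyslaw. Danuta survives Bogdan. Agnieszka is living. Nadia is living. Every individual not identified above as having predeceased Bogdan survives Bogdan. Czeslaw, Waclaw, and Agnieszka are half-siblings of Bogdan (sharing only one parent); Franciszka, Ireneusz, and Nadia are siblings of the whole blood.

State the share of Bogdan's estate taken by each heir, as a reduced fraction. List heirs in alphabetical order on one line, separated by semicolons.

No spouse, descendants, or parent survives, so the estate passes to Bogdan's siblings per stirpes.
Half-blood and whole-blood siblings take equally under the stated rule.
The estate is divided into 6 equal shares of 1/6 among Czeslaw, Waclaw, Franciszka, Ireneusz, Agnieszka, Nadia.
Czeslaw is living and takes 1/6.
Waclaw is living and takes 1/6.
Franciszka predeceased; the 1/6 allotted to Franciszka's branch passes to Franciszka's issue by representation.
The 1/6 is divided into 2 equal shares of 1/12 among Danuta, Mieczyslaw.
Danuta is living and takes 1/12.
Mieczyslaw is living and takes 1/12.
Ireneusz is living and takes 1/6.
Agnieszka is living and takes 1/6.
Nadia is living and takes 1/6.

Agnieszka 1/6; Czeslaw 1/6; Danuta 1/12; Ireneusz 1/6; Mieczyslaw 1/12; Nadia 1/6; Waclaw 1/6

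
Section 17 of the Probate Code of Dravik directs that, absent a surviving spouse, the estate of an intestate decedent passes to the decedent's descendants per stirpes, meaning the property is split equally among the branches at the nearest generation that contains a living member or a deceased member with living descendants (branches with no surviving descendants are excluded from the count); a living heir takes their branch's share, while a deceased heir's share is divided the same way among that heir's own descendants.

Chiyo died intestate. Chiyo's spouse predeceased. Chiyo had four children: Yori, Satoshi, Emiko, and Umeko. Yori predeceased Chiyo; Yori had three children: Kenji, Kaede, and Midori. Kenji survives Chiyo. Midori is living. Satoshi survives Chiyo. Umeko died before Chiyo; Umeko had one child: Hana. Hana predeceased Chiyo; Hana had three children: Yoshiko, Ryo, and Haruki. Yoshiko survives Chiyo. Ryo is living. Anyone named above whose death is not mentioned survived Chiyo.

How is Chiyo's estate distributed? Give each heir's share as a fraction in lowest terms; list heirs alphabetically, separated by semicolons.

There is no surviving spouse, so the entire estate passes to Chiyo's descendants per stirpes.
The estate is divided into 4 equal shares of 1/4 among Yori, Satoshi, Emiko, Umeko.
Yori predeceased; the 1/4 allotted to Yori's branch passes to Yori's issue by representation.
The 1/4 is divided into 3 equal shares of 1/12 among Kenji, Kaede, Midori.
Kenji is living and takes 1/12.
Kaede is living and takes 1/12.
Midori is living and takes 1/12.
Satoshi is living and takes 1/4.
Emiko is living and takes 1/4.
Umeko predeceased; the 1/4 allotted to Umeko's branch passes to Umeko's issue by representation.
Hana's line is the sole branch at this level, so the full 1/4 passes to Hana's issue by representation.
The 1/4 is divided into 3 equal shares of 1/12 among Yoshiko, Ryo, Haruki.
Yoshiko is living and takes 1/12.
Ryo is living and takes 1/12.
Haruki is living and takes 1/12.

Emiko 1/4; Haruki 1/12; Kaede 1/12; Kenji 1/12; Midori 1/12; Ryo 1/12; Satoshi 1/4; Yoshiko 1/12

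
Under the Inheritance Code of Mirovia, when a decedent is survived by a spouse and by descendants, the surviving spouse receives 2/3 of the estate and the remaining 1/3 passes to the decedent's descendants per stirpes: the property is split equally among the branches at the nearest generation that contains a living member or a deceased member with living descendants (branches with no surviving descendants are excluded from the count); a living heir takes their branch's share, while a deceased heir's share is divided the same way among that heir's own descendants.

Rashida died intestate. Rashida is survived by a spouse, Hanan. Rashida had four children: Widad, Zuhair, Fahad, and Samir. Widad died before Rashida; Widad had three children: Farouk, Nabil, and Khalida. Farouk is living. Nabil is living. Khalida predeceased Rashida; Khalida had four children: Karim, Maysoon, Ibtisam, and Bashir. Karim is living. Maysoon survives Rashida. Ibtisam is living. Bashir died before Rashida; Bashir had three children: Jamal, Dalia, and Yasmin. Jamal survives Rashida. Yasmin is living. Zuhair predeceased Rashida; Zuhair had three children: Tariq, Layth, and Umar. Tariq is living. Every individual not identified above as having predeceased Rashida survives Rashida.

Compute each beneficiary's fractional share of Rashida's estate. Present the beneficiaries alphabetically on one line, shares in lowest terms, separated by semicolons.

Dalia 1/432; Fahad 1/12; Farouk 1/36; Hanan 2/3; Ibtisam 1/144; Jamal 1/432; Karim 1/144; Layth 1/36; Maysoon 1/144; Nabil 1/36; Samir 1/12; Tariq 1/36; Umar 1/36; Yasmin 1/432

Hanan, as surviving spouse, takes 2/3.
The remaining 1/3 passes to Rashida's descendants per stirpes.
The 1/3 is divided into 4 equal shares of 1/12 among Widad, Zuhair, Fahad, Samir.
Widad predeceased; the 1/12 allotted to Widad's branch passes to Widad's issue by representation.
The 1/12 is divided into 3 equal shares of 1/36 among Farouk, Nabil, Khalida.
Farouk is living and takes 1/36.
Nabil is living and takes 1/36.
Khalida predeceased; the 1/36 allotted to Khalida's branch passes to Khalida's issue by representation.
The 1/36 is divided into 4 equal shares of 1/144 among Karim, Maysoon, Ibtisam, Bashir.
Karim is living and takes 1/144.
Maysoon is living and takes 1/144.
Ibtisam is living and takes 1/144.
Bashir predeceased; the 1/144 allotted to Bashir's branch passes to Bashir's issue by representation.
The 1/144 is divided into 3 equal shares of 1/432 among Jamal, Dalia, Yasmin.
Jamal is living and takes 1/432.
Dalia is living and takes 1/432.
Yasmin is living and takes 1/432.
Zuhair predeceased; the 1/12 allotted to Zuhair's branch passes to Zuhair's issue by representation.
The 1/12 is divided into 3 equal shares of 1/36 among Tariq, Layth, Umar.
Tariq is living and takes 1/36.
Layth is living and takes 1/36.
Umar is living and takes 1/36.
Fahad is living and takes 1/12.
Samir is living and takes 1/12.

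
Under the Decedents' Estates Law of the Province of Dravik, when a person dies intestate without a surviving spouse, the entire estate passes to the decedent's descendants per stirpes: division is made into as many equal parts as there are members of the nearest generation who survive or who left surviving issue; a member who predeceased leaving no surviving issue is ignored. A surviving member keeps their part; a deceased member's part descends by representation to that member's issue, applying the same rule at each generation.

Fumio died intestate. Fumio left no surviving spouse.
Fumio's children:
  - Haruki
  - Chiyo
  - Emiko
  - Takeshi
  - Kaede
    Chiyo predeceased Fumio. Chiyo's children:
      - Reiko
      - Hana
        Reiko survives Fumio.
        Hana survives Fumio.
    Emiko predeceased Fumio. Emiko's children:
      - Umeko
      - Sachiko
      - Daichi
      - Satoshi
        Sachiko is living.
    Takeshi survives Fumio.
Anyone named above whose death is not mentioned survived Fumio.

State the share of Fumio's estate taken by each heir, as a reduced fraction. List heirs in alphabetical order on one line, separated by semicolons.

Daichi 1/20; Hana 1/10; Haruki 1/5; Kaede 1/5; Reiko 1/10; Sachiko 1/20; Satoshi 1/20; Takeshi 1/5; Umeko 1/20

There is no surviving spouse, so the entire estate passes to Fumio's descendants per stirpes.
The estate is divided into 5 equal shares of 1/5 among Haruki, Chiyo, Emiko, Takeshi, Kaede.
Haruki is living and takes 1/5.
Chiyo predeceased; the 1/5 allotted to Chiyo's branch passes to Chiyo's issue by representation.
The 1/5 is divided into 2 equal shares of 1/10 among Reiko, Hana.
Reiko is living and takes 1/10.
Hana is living and takes 1/10.
Emiko predeceased; the 1/5 allotted to Emiko's branch passes to Emiko's issue by representation.
The 1/5 is divided into 4 equal shares of 1/20 among Umeko, Sachiko, Daichi, Satoshi.
Umeko is living and takes 1/20.
Sachiko is living and takes 1/20.
Daichi is living and takes 1/20.
Satoshi is living and takes 1/20.
Takeshi is living and takes 1/5.
Kaede is living and takes 1/5.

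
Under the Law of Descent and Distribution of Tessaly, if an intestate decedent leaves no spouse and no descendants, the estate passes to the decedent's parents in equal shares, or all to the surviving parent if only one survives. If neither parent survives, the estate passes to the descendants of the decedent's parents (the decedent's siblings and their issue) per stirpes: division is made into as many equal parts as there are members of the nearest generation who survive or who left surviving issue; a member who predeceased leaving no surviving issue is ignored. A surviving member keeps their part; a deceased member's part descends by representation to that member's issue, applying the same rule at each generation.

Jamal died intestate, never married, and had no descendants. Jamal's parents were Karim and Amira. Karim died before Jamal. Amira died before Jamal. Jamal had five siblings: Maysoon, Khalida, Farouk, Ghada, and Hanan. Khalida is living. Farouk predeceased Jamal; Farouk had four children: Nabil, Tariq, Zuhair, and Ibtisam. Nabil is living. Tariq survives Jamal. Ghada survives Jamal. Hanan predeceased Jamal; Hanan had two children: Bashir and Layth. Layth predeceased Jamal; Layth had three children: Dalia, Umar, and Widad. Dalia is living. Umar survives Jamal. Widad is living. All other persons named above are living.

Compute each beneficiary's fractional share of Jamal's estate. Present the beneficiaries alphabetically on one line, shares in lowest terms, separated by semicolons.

Neither parent survives and there are no descendants, so the estate passes to Jamal's siblings and their issue per stirpes.
The estate is divided into 5 equal shares of 1/5 among Maysoon, Khalida, Farouk, Ghada, Hanan.
Maysoon is living and takes 1/5.
Khalida is living and takes 1/5.
Farouk predeceased; the 1/5 allotted to Farouk's branch passes to Farouk's issue by representation.
The 1/5 is divided into 4 equal shares of 1/20 among Nabil, Tariq, Zuhair, Ibtisam.
Nabil is living and takes 1/20.
Tariq is living and takes 1/20.
Zuhair is living and takes 1/20.
Ibtisam is living and takes 1/20.
Ghada is living and takes 1/5.
Hanan predeceased; the 1/5 allotted to Hanan's branch passes to Hanan's issue by representation.
The 1/5 is divided into 2 equal shares of 1/10 among Bashir, Layth.
Bashir is living and takes 1/10.
Layth predeceased; the 1/10 allotted to Layth's branch passes to Layth's issue by representation.
The 1/10 is divided into 3 equal shares of 1/30 among Dalia, Umar, Widad.
Dalia is living and takes 1/30.
Umar is living and takes 1/30.
Widad is living and takes 1/30.

Bashir 1/10; Dalia 1/30; Ghada 1/5; Ibtisam 1/20; Khalida 1/5; Maysoon 1/5; Nabil 1/20; Tariq 1/20; Umar 1/30; Widad 1/30; Zuhair 1/20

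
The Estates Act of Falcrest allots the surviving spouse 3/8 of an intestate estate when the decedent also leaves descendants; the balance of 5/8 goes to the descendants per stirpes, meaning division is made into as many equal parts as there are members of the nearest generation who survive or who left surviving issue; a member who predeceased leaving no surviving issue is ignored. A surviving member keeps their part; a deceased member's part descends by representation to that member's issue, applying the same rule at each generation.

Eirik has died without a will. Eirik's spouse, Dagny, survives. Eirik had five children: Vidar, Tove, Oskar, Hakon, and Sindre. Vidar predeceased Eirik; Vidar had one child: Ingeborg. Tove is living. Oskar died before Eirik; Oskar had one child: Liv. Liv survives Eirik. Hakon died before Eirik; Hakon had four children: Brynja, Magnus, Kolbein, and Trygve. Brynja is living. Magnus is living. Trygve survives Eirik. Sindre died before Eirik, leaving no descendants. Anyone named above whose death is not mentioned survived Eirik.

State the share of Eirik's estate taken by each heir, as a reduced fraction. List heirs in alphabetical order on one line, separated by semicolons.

Brynja 5/128; Dagny 3/8; Ingeborg 5/32; Kolbein 5/128; Liv 5/32; Magnus 5/128; Tove 5/32; Trygve 5/128

Dagny, as surviving spouse, takes 3/8.
The remaining 5/8 passes to Eirik's descendants per stirpes.
Sindre left no surviving issue, so that branch lapses and is disregarded.
The 5/8 is divided into 4 equal shares of 5/32 among Vidar, Tove, Oskar, Hakon.
Vidar predeceased; the 5/32 allotted to Vidar's branch passes to Vidar's issue by representation.
Ingeborg is the sole taker at this level and receives the full 5/32.
Tove is living and takes 5/32.
Oskar predeceased; the 5/32 allotted to Oskar's branch passes to Oskar's issue by representation.
Liv is the sole taker at this level and receives the full 5/32.
Hakon predeceased; the 5/32 allotted to Hakon's branch passes to Hakon's issue by representation.
The 5/32 is divided into 4 equal shares of 5/128 among Brynja, Magnus, Kolbein, Trygve.
Brynja is living and takes 5/128.
Magnus is living and takes 5/128.
Kolbein is living and takes 5/128.
Trygve is living and takes 5/128.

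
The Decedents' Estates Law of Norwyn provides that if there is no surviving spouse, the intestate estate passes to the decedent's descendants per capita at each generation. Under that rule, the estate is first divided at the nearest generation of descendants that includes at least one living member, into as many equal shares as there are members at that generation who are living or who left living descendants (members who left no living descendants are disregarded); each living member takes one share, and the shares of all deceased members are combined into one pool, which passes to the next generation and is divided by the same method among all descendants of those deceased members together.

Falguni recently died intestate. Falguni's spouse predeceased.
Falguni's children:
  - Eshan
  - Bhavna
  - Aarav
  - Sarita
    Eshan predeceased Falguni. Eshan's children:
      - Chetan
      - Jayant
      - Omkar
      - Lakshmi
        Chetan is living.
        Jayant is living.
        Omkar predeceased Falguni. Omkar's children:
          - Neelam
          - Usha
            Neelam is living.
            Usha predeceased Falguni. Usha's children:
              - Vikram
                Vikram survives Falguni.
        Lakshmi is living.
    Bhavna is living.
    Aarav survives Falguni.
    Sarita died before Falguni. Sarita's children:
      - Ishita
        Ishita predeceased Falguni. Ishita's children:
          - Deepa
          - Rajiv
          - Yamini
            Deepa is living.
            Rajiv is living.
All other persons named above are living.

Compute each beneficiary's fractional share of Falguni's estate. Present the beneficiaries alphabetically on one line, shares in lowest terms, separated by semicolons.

Aarav 1/4; Bhavna 1/4; Chetan 1/10; Deepa 1/25; Jayant 1/10; Lakshmi 1/10; Neelam 1/25; Rajiv 1/25; Vikram 1/25; Yamini 1/25

There is no surviving spouse, so the entire estate passes to Falguni's descendants per capita at each generation.
At generation 1 (Eshan, Bhavna, Aarav, Sarita) there are 4 shares of (1)/4 = 1/4 each.
Living: Bhavna and Aarav — each takes 1/4.
Deceased: Eshan and Sarita. Their combined 1/2 is pooled and carried to generation 2.
At generation 2 (Chetan, Jayant, Omkar, Lakshmi, Ishita) there are 5 shares of (1/2)/5 = 1/10 each.
Living: Chetan, Jayant, and Lakshmi — each takes 1/10.
Deceased: Omkar and Ishita. Their combined 1/5 is pooled and carried to generation 3.
At generation 3 (Neelam, Usha, Deepa, Rajiv, Yamini) there are 5 shares of (1/5)/5 = 1/25 each.
Living: Neelam, Deepa, Rajiv, and Yamini — each takes 1/25.
Deceased: Usha. That 1/25 share is carried to generation 4.
At generation 4 (Vikram) there are 1 shares of (1/25)/1 = 1/25 each.
Living: Vikram — each takes 1/25.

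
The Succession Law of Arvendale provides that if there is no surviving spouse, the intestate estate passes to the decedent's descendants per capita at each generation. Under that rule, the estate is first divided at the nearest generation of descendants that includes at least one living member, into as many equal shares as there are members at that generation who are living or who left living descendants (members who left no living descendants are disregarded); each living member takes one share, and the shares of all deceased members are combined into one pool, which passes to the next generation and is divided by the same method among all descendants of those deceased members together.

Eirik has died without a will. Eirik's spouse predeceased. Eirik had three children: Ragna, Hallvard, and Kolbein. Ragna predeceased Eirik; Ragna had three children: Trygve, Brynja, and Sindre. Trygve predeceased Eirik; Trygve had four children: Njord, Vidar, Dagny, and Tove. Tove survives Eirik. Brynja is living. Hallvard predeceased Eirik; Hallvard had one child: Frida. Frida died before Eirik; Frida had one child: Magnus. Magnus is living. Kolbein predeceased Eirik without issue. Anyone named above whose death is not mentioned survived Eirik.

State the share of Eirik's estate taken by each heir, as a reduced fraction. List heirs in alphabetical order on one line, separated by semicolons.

Brynja 1/4; Dagny 1/10; Magnus 1/10; Njord 1/10; Sindre 1/4; Tove 1/10; Vidar 1/10

There is no surviving spouse, so the entire estate passes to Eirik's descendants per capita at each generation.
No one at generation 1 (Ragna, Hallvard) is living; moving to the next generation.
At generation 2 (Trygve, Brynja, Sindre, Frida) there are 4 shares of (1)/4 = 1/4 each.
Living: Brynja and Sindre — each takes 1/4.
Deceased: Trygve and Frida. Their combined 1/2 is pooled and carried to generation 3.
At generation 3 (Njord, Vidar, Dagny, Tove, Magnus) there are 5 shares of (1/2)/5 = 1/10 each.
Living: Njord, Vidar, Dagny, Tove, and Magnus — each takes 1/10.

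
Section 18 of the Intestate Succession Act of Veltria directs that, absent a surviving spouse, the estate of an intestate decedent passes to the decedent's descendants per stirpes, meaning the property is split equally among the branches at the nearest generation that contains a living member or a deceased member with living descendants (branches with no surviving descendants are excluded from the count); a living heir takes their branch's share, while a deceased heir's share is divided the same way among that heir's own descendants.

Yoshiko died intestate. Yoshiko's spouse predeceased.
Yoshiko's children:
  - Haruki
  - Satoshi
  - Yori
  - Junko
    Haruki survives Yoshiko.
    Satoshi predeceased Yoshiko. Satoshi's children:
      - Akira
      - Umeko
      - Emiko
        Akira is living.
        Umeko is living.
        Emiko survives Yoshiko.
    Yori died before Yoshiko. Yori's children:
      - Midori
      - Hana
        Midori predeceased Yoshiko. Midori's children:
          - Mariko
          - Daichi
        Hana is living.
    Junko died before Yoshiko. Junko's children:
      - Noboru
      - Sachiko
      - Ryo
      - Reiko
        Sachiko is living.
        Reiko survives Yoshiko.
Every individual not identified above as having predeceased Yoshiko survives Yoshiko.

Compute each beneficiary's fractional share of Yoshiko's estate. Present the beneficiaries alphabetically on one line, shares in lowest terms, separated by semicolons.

Akira 1/12; Daichi 1/16; Emiko 1/12; Hana 1/8; Haruki 1/4; Mariko 1/16; Noboru 1/16; Reiko 1/16; Ryo 1/16; Sachiko 1/16; Umeko 1/12

There is no surviving spouse, so the entire estate passes to Yoshiko's descendants per stirpes.
The estate is divided into 4 equal shares of 1/4 among Haruki, Satoshi, Yori, Junko.
Haruki is living and takes 1/4.
Satoshi predeceased; the 1/4 allotted to Satoshi's branch passes to Satoshi's issue by representation.
The 1/4 is divided into 3 equal shares of 1/12 among Akira, Umeko, Emiko.
Akira is living and takes 1/12.
Umeko is living and takes 1/12.
Emiko is living and takes 1/12.
Yori predeceased; the 1/4 allotted to Yori's branch passes to Yori's issue by representation.
The 1/4 is divided into 2 equal shares of 1/8 among Midori, Hana.
Midori predeceased; the 1/8 allotted to Midori's branch passes to Midori's issue by representation.
The 1/8 is divided into 2 equal shares of 1/16 among Mariko, Daichi.
Mariko is living and takes 1/16.
Daichi is living and takes 1/16.
Hana is living and takes 1/8.
Junko predeceased; the 1/4 allotted to Junko's branch passes to Junko's issue by representation.
The 1/4 is divided into 4 equal shares of 1/16 among Noboru, Sachiko, Ryo, Reiko.
Noboru is living and takes 1/16.
Sachiko is living and takes 1/16.
Ryo is living and takes 1/16.
Reiko is living and takes 1/16.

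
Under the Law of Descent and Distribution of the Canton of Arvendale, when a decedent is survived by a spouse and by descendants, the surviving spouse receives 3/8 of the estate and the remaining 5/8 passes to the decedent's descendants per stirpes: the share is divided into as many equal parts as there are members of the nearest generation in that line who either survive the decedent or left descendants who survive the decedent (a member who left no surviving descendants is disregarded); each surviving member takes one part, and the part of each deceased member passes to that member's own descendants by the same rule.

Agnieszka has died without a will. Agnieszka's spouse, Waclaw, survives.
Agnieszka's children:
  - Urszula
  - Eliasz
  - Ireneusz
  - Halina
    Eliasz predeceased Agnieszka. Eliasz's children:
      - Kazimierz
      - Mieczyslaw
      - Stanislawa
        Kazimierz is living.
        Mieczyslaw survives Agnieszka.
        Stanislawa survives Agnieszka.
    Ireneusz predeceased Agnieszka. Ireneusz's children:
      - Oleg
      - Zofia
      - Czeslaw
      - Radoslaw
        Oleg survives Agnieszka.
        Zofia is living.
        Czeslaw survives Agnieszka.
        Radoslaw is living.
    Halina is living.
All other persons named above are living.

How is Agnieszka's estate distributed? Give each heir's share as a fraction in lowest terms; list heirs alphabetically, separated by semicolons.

Waclaw, as surviving spouse, takes 3/8.
The remaining 5/8 passes to Agnieszka's descendants per stirpes.
The 5/8 is divided into 4 equal shares of 5/32 among Urszula, Eliasz, Ireneusz, Halina.
Urszula is living and takes 5/32.
Eliasz predeceased; the 5/32 allotted to Eliasz's branch passes to Eliasz's issue by representation.
The 5/32 is divided into 3 equal shares of 5/96 among Kazimierz, Mieczyslaw, Stanislawa.
Kazimierz is living and takes 5/96.
Mieczyslaw is living and takes 5/96.
Stanislawa is living and takes 5/96.
Ireneusz predeceased; the 5/32 allotted to Ireneusz's branch passes to Ireneusz's issue by representation.
The 5/32 is divided into 4 equal shares of 5/128 among Oleg, Zofia, Czeslaw, Radoslaw.
Oleg is living and takes 5/128.
Zofia is living and takes 5/128.
Czeslaw is living and takes 5/128.
Radoslaw is living and takes 5/128.
Halina is living and takes 5/32.

Czeslaw 5/128; Halina 5/32; Kazimierz 5/96; Mieczyslaw 5/96; Oleg 5/128; Radoslaw 5/128; Stanislawa 5/96; Urszula 5/32; Waclaw 3/8; Zofia 5/128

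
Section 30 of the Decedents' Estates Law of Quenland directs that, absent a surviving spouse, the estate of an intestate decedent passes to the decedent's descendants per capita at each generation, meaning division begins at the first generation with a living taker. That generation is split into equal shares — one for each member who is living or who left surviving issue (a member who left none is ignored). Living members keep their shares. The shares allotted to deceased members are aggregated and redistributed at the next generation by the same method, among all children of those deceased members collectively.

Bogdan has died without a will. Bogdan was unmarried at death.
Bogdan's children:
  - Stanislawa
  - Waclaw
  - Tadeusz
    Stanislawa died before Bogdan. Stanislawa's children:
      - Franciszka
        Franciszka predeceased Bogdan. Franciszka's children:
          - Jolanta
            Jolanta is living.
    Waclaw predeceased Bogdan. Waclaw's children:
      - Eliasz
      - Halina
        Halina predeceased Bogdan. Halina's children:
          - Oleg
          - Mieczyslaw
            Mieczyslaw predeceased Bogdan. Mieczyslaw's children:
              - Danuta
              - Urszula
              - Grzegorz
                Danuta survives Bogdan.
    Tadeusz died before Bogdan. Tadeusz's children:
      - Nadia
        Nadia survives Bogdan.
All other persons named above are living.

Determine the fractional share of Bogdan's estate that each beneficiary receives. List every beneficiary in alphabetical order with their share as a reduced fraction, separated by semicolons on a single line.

Danuta 1/18; Eliasz 1/4; Grzegorz 1/18; Jolanta 1/6; Nadia 1/4; Oleg 1/6; Urszula 1/18

There is no surviving spouse, so the entire estate passes to Bogdan's descendants per capita at each generation.
No one at generation 1 (Stanislawa, Waclaw, Tadeusz) is living; moving to the next generation.
At generation 2 (Franciszka, Eliasz, Halina, Nadia) there are 4 shares of (1)/4 = 1/4 each.
Living: Eliasz and Nadia — each takes 1/4.
Deceased: Franciszka and Halina. Their combined 1/2 is pooled and carried to generation 3.
At generation 3 (Jolanta, Oleg, Mieczyslaw) there are 3 shares of (1/2)/3 = 1/6 each.
Living: Jolanta and Oleg — each takes 1/6.
Deceased: Mieczyslaw. That 1/6 share is carried to generation 4.
At generation 4 (Danuta, Urszula, Grzegorz) there are 3 shares of (1/6)/3 = 1/18 each.
Living: Danuta, Urszula, and Grzegorz — each takes 1/18.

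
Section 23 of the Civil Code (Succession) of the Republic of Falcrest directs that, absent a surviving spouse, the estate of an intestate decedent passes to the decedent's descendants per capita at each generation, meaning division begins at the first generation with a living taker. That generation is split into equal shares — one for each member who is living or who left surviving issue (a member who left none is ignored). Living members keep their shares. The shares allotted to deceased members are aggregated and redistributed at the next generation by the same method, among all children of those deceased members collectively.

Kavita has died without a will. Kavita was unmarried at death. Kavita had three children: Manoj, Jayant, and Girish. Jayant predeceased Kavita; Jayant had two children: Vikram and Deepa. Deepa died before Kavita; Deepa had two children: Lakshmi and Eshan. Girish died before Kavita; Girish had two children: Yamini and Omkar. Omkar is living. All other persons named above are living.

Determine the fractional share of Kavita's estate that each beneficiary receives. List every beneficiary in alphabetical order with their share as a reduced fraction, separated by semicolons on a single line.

Eshan 1/12; Lakshmi 1/12; Manoj 1/3; Omkar 1/6; Vikram 1/6; Yamini 1/6

There is no surviving spouse, so the entire estate passes to Kavita's descendants per capita at each generation.
At generation 1 (Manoj, Jayant, Girish) there are 3 shares of (1)/3 = 1/3 each.
Living: Manoj — each takes 1/3.
Deceased: Jayant and Girish. Their combined 2/3 is pooled and carried to generation 2.
At generation 2 (Vikram, Deepa, Yamini, Omkar) there are 4 shares of (2/3)/4 = 1/6 each.
Living: Vikram, Yamini, and Omkar — each takes 1/6.
Deceased: Deepa. That 1/6 share is carried to generation 3.
At generation 3 (Lakshmi, Eshan) there are 2 shares of (1/6)/2 = 1/12 each.
Living: Lakshmi and Eshan — each takes 1/12.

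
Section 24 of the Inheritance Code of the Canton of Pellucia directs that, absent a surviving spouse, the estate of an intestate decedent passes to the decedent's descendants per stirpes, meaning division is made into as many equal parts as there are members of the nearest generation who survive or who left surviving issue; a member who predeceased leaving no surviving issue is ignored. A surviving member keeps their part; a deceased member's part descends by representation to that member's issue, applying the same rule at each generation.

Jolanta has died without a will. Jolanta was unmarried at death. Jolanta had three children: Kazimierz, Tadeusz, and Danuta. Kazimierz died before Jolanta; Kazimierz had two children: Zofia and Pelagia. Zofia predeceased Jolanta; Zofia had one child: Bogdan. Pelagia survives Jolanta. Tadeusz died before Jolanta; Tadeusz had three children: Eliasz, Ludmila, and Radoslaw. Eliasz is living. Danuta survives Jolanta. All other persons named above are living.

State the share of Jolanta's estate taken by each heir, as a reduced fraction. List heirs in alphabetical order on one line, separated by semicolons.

Bogdan 1/6; Danuta 1/3; Eliasz 1/9; Ludmila 1/9; Pelagia 1/6; Radoslaw 1/9

There is no surviving spouse, so the entire estate passes to Jolanta's descendants per stirpes.
The estate is divided into 3 equal shares of 1/3 among Kazimierz, Tadeusz, Danuta.
Kazimierz predeceased; the 1/3 allotted to Kazimierz's branch passes to Kazimierz's issue by representation.
The 1/3 is divided into 2 equal shares of 1/6 among Zofia, Pelagia.
Zofia predeceased; the 1/6 allotted to Zofia's branch passes to Zofia's issue by representation.
Bogdan is the sole taker at this level and receives the full 1/6.
Pelagia is living and takes 1/6.
Tadeusz predeceased; the 1/3 allotted to Tadeusz's branch passes to Tadeusz's issue by representation.
The 1/3 is divided into 3 equal shares of 1/9 among Eliasz, Ludmila, Radoslaw.
Eliasz is living and takes 1/9.
Ludmila is living and takes 1/9.
Radoslaw is living and takes 1/9.
Danuta is living and takes 1/3.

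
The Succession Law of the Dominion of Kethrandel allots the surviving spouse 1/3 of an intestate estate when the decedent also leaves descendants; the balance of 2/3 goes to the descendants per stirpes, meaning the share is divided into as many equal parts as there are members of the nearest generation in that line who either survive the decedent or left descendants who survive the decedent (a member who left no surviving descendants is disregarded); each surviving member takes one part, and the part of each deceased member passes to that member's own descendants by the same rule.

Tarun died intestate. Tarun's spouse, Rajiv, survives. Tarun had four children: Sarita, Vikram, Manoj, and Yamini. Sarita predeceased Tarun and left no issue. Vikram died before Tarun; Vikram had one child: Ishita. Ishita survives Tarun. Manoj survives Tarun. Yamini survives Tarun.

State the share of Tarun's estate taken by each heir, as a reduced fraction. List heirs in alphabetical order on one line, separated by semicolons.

Rajiv, as surviving spouse, takes 1/3.
The remaining 2/3 passes to Tarun's descendants per stirpes.
Sarita left no surviving issue, so that branch lapses and is disregarded.
The 2/3 is divided into 3 equal shares of 2/9 among Vikram, Manoj, Yamini.
Vikram predeceased; the 2/9 allotted to Vikram's branch passes to Vikram's issue by representation.
Ishita is the sole taker at this level and receives the full 2/9.
Manoj is living and takes 2/9.
Yamini is living and takes 2/9.

Ishita 2/9; Manoj 2/9; Rajiv 1/3; Yamini 2/9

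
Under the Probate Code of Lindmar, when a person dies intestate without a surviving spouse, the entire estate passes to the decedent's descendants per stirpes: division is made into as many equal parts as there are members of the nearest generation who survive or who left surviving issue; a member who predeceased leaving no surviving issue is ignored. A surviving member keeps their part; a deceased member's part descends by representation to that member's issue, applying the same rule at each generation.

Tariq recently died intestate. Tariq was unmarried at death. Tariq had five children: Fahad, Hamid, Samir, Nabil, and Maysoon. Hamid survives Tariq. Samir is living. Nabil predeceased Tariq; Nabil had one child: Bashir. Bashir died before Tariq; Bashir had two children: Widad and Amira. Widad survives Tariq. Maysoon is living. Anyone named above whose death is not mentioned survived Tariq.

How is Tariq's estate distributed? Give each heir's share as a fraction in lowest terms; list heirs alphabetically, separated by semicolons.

Amira 1/10; Fahad 1/5; Hamid 1/5; Maysoon 1/5; Samir 1/5; Widad 1/10

There is no surviving spouse, so the entire estate passes to Tariq's descendants per stirpes.
The estate is divided into 5 equal shares of 1/5 among Fahad, Hamid, Samir, Nabil, Maysoon.
Fahad is living and takes 1/5.
Hamid is living and takes 1/5.
Samir is living and takes 1/5.
Nabil predeceased; the 1/5 allotted to Nabil's branch passes to Nabil's issue by representation.
Bashir's line is the sole branch at this level, so the full 1/5 passes to Bashir's issue by representation.
The 1/5 is divided into 2 equal shares of 1/10 among Widad, Amira.
Widad is living and takes 1/10.
Amira is living and takes 1/10.
Maysoon is living and takes 1/5.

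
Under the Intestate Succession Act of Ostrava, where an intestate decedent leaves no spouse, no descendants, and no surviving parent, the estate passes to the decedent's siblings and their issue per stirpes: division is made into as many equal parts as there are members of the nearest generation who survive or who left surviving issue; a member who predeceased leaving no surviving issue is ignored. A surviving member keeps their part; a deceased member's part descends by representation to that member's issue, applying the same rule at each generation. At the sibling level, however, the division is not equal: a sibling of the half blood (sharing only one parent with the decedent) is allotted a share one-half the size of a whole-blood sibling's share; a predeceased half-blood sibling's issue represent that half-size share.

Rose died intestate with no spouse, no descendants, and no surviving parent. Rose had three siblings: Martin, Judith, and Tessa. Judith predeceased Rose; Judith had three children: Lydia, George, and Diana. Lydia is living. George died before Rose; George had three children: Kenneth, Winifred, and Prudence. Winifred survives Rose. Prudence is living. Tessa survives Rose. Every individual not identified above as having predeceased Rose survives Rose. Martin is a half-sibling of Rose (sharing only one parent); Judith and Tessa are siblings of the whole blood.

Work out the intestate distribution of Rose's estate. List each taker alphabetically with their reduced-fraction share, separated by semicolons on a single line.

No spouse, descendants, or parent survives, so the estate passes to Rose's siblings per stirpes.
Half-blood siblings count for one-half the weight of whole-blood siblings at the initial division.
Dividing 1 in proportion to weights (total weight 5/2): Martin (weight 1/2) → 1/5; Judith (weight 1) → 2/5; Tessa (weight 1) → 2/5.
Martin is living and takes 1/5.
Judith predeceased; the 2/5 allotted to Judith's branch passes to Judith's issue by representation.
The 2/5 is divided into 3 equal shares of 2/15 among Lydia, George, Diana.
Lydia is living and takes 2/15.
George predeceased; the 2/15 allotted to George's branch passes to George's issue by representation.
The 2/15 is divided into 3 equal shares of 2/45 among Kenneth, Winifred, Prudence.
Kenneth is living and takes 2/45.
Winifred is living and takes 2/45.
Prudence is living and takes 2/45.
Diana is living and takes 2/15.
Tessa is living and takes 2/5.

Diana 2/15; Kenneth 2/45; Lydia 2/15; Martin 1/5; Prudence 2/45; Tessa 2/5; Winifred 2/45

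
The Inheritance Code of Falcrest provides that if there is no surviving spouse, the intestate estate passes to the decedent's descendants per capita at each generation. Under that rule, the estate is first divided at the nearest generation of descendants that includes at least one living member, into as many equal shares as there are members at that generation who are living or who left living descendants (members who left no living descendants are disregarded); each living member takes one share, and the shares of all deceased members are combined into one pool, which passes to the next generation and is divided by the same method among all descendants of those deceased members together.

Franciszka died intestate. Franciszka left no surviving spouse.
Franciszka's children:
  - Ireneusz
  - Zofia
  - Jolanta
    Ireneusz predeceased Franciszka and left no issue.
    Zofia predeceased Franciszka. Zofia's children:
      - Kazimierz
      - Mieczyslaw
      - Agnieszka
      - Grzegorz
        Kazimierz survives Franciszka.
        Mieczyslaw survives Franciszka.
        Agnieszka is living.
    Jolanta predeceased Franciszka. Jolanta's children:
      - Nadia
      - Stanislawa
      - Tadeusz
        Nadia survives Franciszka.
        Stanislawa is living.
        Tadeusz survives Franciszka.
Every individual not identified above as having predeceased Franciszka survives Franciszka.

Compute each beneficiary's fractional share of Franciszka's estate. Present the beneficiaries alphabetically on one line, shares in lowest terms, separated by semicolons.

There is no surviving spouse, so the entire estate passes to Franciszka's descendants per capita at each generation.
No one at generation 1 (Zofia, Jolanta) is living; moving to the next generation.
At generation 2 (Kazimierz, Mieczyslaw, Agnieszka, Grzegorz, Nadia, Stanislawa, Tadeusz) there are 7 shares of (1)/7 = 1/7 each.
Living: Kazimierz, Mieczyslaw, Agnieszka, Grzegorz, Nadia, Stanislawa, and Tadeusz — each takes 1/7.

Agnieszka 1/7; Grzegorz 1/7; Kazimierz 1/7; Mieczyslaw 1/7; Nadia 1/7; Stanislawa 1/7; Tadeusz 1/7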